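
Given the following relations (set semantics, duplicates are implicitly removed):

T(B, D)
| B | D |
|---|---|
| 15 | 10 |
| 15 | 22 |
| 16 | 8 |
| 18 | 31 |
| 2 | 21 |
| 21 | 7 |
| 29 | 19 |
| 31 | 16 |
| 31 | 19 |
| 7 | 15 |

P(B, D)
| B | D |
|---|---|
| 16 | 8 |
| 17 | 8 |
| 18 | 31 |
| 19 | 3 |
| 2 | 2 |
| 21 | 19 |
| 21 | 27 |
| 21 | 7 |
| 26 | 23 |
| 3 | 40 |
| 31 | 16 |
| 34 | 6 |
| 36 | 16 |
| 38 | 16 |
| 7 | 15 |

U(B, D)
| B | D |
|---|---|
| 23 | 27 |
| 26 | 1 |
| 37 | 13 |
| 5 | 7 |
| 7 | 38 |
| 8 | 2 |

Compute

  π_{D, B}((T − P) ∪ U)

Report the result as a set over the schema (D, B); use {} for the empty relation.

Difference: {(15, 10), (15, 22), (16, 8), (18, 31), (2, 21), (21, 7), (29, 19), (31, 16), (31, 19), (7, 15)} with {(16, 8), (17, 8), (18, 31), (19, 3), (2, 2), (21, 19), (21, 27), (21, 7), (26, 23), (3, 40), (31, 16), (34, 6), (36, 16), (38, 16), (7, 15)} → {(15, 10), (15, 22), (2, 21), (29, 19), (31, 19)}
Union: {(15, 10), (15, 22), (2, 21), (29, 19), (31, 19)} with {(23, 27), (26, 1), (37, 13), (5, 7), (7, 38), (8, 2)} → {(15, 10), (15, 22), (2, 21), (23, 27), (26, 1), (29, 19), (31, 19), (37, 13), (5, 7), (7, 38), (8, 2)}
Projecting to D, B: {(1, 26), (10, 15), (13, 37), (19, 29), (19, 31), (2, 8), (21, 2), (22, 15), (27, 23), (38, 7), (7, 5)}

{(1, 26), (10, 15), (13, 37), (19, 29), (19, 31), (2, 8), (21, 2), (22, 15), (27, 23), (38, 7), (7, 5)}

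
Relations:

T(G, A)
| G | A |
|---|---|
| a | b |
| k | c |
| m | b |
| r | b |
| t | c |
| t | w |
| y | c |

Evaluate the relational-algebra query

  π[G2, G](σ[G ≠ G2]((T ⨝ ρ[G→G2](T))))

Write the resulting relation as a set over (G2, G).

ρ[G→G2]: schema becomes (G2, A); tuples unchanged.
Natural join on A: {(a, b, a), (a, b, m), (a, b, r), (k, c, k), (k, c, t), (k, c, y), (m, b, a), (m, b, m), (m, b, r), (r, b, a), (r, b, m), (r, b, r), (t, c, k), (t, c, t), (t, c, y), (t, w, t), (y, c, k), (y, c, t), (y, c, y)}
Selection G ≠ G2: {(a, b, m), (a, b, r), (k, c, t), (k, c, y), (m, b, a), (m, b, r), (r, b, a), (r, b, m), (t, c, k), (t, c, y), (y, c, k), (y, c, t)}
π[G2, G]: project onto (G2, G) → {(a, m), (a, r), (k, t), (k, y), (m, a), (m, r), (r, a), (r, m), (t, k), (t, y), (y, k), (y, t)}

{(a, m), (a, r), (k, t), (k, y), (m, a), (m, r), (r, a), (r, m), (t, k), (t, y), (y, k), (y, t)}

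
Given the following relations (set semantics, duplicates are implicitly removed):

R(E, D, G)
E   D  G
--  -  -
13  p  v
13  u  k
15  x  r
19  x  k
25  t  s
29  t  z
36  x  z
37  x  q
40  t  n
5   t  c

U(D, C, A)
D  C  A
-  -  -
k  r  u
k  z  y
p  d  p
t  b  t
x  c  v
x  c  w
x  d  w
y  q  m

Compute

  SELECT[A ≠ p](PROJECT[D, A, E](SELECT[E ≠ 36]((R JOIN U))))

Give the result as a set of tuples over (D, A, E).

{(t, t, 25), (t, t, 29), (t, t, 40), (t, t, 5), (x, v, 15), (x, v, 19), (x, v, 37), (x, w, 15), (x, w, 19), (x, w, 37)}

Natural join on D: {(13, p, v, d, p), (15, x, r, c, v), (15, x, r, c, w), (15, x, r, d, w), (19, x, k, c, v), (19, x, k, c, w), (19, x, k, d, w), (25, t, s, b, t), (29, t, z, b, t), (36, x, z, c, v), (36, x, z, c, w), (36, x, z, d, w), (37, x, q, c, v), (37, x, q, c, w), (37, x, q, d, w), (40, t, n, b, t), (5, t, c, b, t)}
Filtering on E ≠ 36 leaves {(13, p, v, d, p), (15, x, r, c, v), (15, x, r, c, w), (15, x, r, d, w), (19, x, k, c, v), (19, x, k, c, w), (19, x, k, d, w), (25, t, s, b, t), (29, t, z, b, t), (37, x, q, c, v), (37, x, q, c, w), (37, x, q, d, w), (40, t, n, b, t), (5, t, c, b, t)}.
π[D, A, E]: project onto (D, A, E) (3 duplicate(s) eliminated) → {(p, p, 13), (t, t, 25), (t, t, 29), (t, t, 40), (t, t, 5), (x, v, 15), (x, v, 19), (x, v, 37), (x, w, 15), (x, w, 19), (x, w, 37)}
Filtering on A ≠ p leaves {(t, t, 25), (t, t, 29), (t, t, 40), (t, t, 5), (x, v, 15), (x, v, 19), (x, v, 37), (x, w, 15), (x, w, 19), (x, w, 37)}.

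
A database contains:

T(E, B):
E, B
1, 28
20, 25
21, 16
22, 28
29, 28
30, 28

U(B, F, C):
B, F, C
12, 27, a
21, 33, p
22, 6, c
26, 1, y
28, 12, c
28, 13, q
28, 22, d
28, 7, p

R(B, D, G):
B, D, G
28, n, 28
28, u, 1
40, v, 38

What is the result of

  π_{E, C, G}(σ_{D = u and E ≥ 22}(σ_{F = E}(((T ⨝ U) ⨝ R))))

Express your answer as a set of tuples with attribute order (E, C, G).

{(22, d, 1)}

Natural join on B: {(1, 28, 12, c), (1, 28, 13, q), (1, 28, 22, d), (1, 28, 7, p), (22, 28, 12, c), (22, 28, 13, q), (22, 28, 22, d), (22, 28, 7, p), (29, 28, 12, c), (29, 28, 13, q), (29, 28, 22, d), (29, 28, 7, p), (30, 28, 12, c), (30, 28, 13, q), (30, 28, 22, d), (30, 28, 7, p)}
Natural join on B: {(1, 28, 12, c, n, 28), (1, 28, 12, c, u, 1), (1, 28, 13, q, n, 28), (1, 28, 13, q, u, 1), (1, 28, 22, d, n, 28), (1, 28, 22, d, u, 1), (1, 28, 7, p, n, 28), (1, 28, 7, p, u, 1), (22, 28, 12, c, n, 28), (22, 28, 12, c, u, 1), (22, 28, 13, q, n, 28), (22, 28, 13, q, u, 1), (22, 28, 22, d, n, 28), (22, 28, 22, d, u, 1), (22, 28, 7, p, n, 28), (22, 28, 7, p, u, 1), (29, 28, 12, c, n, 28), (29, 28, 12, c, u, 1), (29, 28, 13, q, n, 28), (29, 28, 13, q, u, 1), (29, 28, 22, d, n, 28), (29, 28, 22, d, u, 1), (29, 28, 7, p, n, 28), (29, 28, 7, p, u, 1), (30, 28, 12, c, n, 28), (30, 28, 12, c, u, 1), (30, 28, 13, q, n, 28), (30, 28, 13, q, u, 1), (30, 28, 22, d, n, 28), (30, 28, 22, d, u, 1), (30, 28, 7, p, n, 28), (30, 28, 7, p, u, 1)}
Filtering on F = E leaves {(22, 28, 22, d, n, 28), (22, 28, 22, d, u, 1)}.
Filtering on D = u and E ≥ 22 leaves {(22, 28, 22, d, u, 1)}.
Keep only column(s) E, C, G: {(22, d, 1)}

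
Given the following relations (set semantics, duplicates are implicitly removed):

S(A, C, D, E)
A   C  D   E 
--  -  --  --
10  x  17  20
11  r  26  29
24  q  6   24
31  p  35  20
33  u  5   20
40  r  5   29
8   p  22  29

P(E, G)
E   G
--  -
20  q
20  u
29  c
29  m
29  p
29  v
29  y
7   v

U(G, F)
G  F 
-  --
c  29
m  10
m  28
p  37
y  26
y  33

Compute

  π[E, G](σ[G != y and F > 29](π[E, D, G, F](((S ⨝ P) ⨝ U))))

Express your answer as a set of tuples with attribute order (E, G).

{(29, p)}

Joining S and P on E yields {(10, x, 17, 20, q), (10, x, 17, 20, u), (11, r, 26, 29, c), (11, r, 26, 29, m), (11, r, 26, 29, p), (11, r, 26, 29, v), (11, r, 26, 29, y), (31, p, 35, 20, q), (31, p, 35, 20, u), (33, u, 5, 20, q), (33, u, 5, 20, u), (40, r, 5, 29, c), (40, r, 5, 29, m), (40, r, 5, 29, p), (40, r, 5, 29, v), (40, r, 5, 29, y), (8, p, 22, 29, c), (8, p, 22, 29, m), (8, p, 22, 29, p), (8, p, 22, 29, v), (8, p, 22, 29, y)}.
Joining (S ⨝ P) and U on G yields {(11, r, 26, 29, c, 29), (11, r, 26, 29, m, 10), (11, r, 26, 29, m, 28), (11, r, 26, 29, p, 37), (11, r, 26, 29, y, 26), (11, r, 26, 29, y, 33), (40, r, 5, 29, c, 29), (40, r, 5, 29, m, 10), (40, r, 5, 29, m, 28), (40, r, 5, 29, p, 37), (40, r, 5, 29, y, 26), (40, r, 5, 29, y, 33), (8, p, 22, 29, c, 29), (8, p, 22, 29, m, 10), (8, p, 22, 29, m, 28), (8, p, 22, 29, p, 37), (8, p, 22, 29, y, 26), (8, p, 22, 29, y, 33)}.
π[E, D, G, F]: project onto (E, D, G, F) → {(29, 22, c, 29), (29, 22, m, 10), (29, 22, m, 28), (29, 22, p, 37), (29, 22, y, 26), (29, 22, y, 33), (29, 26, c, 29), (29, 26, m, 10), (29, 26, m, 28), (29, 26, p, 37), (29, 26, y, 26), (29, 26, y, 33), (29, 5, c, 29), (29, 5, m, 10), (29, 5, m, 28), (29, 5, p, 37), (29, 5, y, 26), (29, 5, y, 33)}
Apply σ_{G != y and F > 29}; surviving tuples: {(29, 22, p, 37), (29, 26, p, 37), (29, 5, p, 37)}
π[E, G]: project onto (E, G) (2 duplicate(s) eliminated) → {(29, p)}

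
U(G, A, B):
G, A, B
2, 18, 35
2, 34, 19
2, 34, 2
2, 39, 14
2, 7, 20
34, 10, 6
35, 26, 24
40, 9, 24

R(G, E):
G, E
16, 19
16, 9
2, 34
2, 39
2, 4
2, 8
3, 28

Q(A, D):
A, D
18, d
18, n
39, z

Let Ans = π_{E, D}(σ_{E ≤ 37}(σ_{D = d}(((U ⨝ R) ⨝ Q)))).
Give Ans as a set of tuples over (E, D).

{(34, d), (4, d), (8, d)}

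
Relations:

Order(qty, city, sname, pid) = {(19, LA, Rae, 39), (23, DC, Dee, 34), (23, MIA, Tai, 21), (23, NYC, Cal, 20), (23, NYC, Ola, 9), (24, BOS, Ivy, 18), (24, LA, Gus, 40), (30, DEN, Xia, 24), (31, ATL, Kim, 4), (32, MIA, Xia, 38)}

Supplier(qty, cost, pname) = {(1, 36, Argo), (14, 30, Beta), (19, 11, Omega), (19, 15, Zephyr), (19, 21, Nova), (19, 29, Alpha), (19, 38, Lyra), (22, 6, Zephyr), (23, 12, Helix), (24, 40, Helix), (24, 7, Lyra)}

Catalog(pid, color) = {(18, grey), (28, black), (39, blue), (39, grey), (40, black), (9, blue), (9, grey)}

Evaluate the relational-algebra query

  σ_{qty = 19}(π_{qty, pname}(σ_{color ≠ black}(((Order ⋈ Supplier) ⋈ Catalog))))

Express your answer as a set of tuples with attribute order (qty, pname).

{(19, Alpha), (19, Lyra), (19, Nova), (19, Omega), (19, Zephyr)}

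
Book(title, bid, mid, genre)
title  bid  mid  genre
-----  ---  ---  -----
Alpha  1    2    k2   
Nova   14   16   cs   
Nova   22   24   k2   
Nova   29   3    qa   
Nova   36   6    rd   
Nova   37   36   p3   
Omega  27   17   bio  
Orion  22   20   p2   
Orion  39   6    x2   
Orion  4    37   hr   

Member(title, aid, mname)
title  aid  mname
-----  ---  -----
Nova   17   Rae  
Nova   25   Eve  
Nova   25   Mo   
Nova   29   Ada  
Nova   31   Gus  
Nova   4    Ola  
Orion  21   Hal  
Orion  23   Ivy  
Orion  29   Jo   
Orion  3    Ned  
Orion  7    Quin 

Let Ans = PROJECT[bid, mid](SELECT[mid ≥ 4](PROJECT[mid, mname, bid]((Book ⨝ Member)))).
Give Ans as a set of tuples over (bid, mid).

{(14, 16), (22, 20), (22, 24), (36, 6), (37, 36), (39, 6), (4, 37)}

Joining Book and Member on title yields {(Nova, 14, 16, cs, 17, Rae), (Nova, 14, 16, cs, 25, Eve), (Nova, 14, 16, cs, 25, Mo), (Nova, 14, 16, cs, 29, Ada), (Nova, 14, 16, cs, 31, Gus), (Nova, 14, 16, cs, 4, Ola), (Nova, 22, 24, k2, 17, Rae), (Nova, 22, 24, k2, 25, Eve), (Nova, 22, 24, k2, 25, Mo), (Nova, 22, 24, k2, 29, Ada), (Nova, 22, 24, k2, 31, Gus), (Nova, 22, 24, k2, 4, Ola), (Nova, 29, 3, qa, 17, Rae), (Nova, 29, 3, qa, 25, Eve), (Nova, 29, 3, qa, 25, Mo), (Nova, 29, 3, qa, 29, Ada), (Nova, 29, 3, qa, 31, Gus), (Nova, 29, 3, qa, 4, Ola), (Nova, 36, 6, rd, 17, Rae), (Nova, 36, 6, rd, 25, Eve), (Nova, 36, 6, rd, 25, Mo), (Nova, 36, 6, rd, 29, Ada), (Nova, 36, 6, rd, 31, Gus), (Nova, 36, 6, rd, 4, Ola), (Nova, 37, 36, p3, 17, Rae), (Nova, 37, 36, p3, 25, Eve), (Nova, 37, 36, p3, 25, Mo), (Nova, 37, 36, p3, 29, Ada), (Nova, 37, 36, p3, 31, Gus), (Nova, 37, 36, p3, 4, Ola), (Orion, 22, 20, p2, 21, Hal), (Orion, 22, 20, p2, 23, Ivy), (Orion, 22, 20, p2, 29, Jo), (Orion, 22, 20, p2, 3, Ned), (Orion, 22, 20, p2, 7, Quin), (Orion, 39, 6, x2, 21, Hal), (Orion, 39, 6, x2, 23, Ivy), (Orion, 39, 6, x2, 29, Jo), (Orion, 39, 6, x2, 3, Ned), (Orion, 39, 6, x2, 7, Quin), (Orion, 4, 37, hr, 21, Hal), (Orion, 4, 37, hr, 23, Ivy), (Orion, 4, 37, hr, 29, Jo), (Orion, 4, 37, hr, 3, Ned), (Orion, 4, 37, hr, 7, Quin)}.
Projecting to mid, mname, bid: {(16, Ada, 14), (16, Eve, 14), (16, Gus, 14), (16, Mo, 14), (16, Ola, 14), (16, Rae, 14), (20, Hal, 22), (20, Ivy, 22), (20, Jo, 22), (20, Ned, 22), (20, Quin, 22), (24, Ada, 22), (24, Eve, 22), (24, Gus, 22), (24, Mo, 22), (24, Ola, 22), (24, Rae, 22), (3, Ada, 29), (3, Eve, 29), (3, Gus, 29), (3, Mo, 29), (3, Ola, 29), (3, Rae, 29), (36, Ada, 37), (36, Eve, 37), (36, Gus, 37), (36, Mo, 37), (36, Ola, 37), (36, Rae, 37), (37, Hal, 4), (37, Ivy, 4), (37, Jo, 4), (37, Ned, 4), (37, Quin, 4), (6, Ada, 36), (6, Eve, 36), (6, Gus, 36), (6, Hal, 39), (6, Ivy, 39), (6, Jo, 39), (6, Mo, 36), (6, Ned, 39), (6, Ola, 36), (6, Quin, 39), (6, Rae, 36)}
σ[mid ≥ 4]: keep tuples satisfying mid ≥ 4 → {(16, Ada, 14), (16, Eve, 14), (16, Gus, 14), (16, Mo, 14), (16, Ola, 14), (16, Rae, 14), (20, Hal, 22), (20, Ivy, 22), (20, Jo, 22), (20, Ned, 22), (20, Quin, 22), (24, Ada, 22), (24, Eve, 22), (24, Gus, 22), (24, Mo, 22), (24, Ola, 22), (24, Rae, 22), (36, Ada, 37), (36, Eve, 37), (36, Gus, 37), (36, Mo, 37), (36, Ola, 37), (36, Rae, 37), (37, Hal, 4), (37, Ivy, 4), (37, Jo, 4), (37, Ned, 4), (37, Quin, 4), (6, Ada, 36), (6, Eve, 36), (6, Gus, 36), (6, Hal, 39), (6, Ivy, 39), (6, Jo, 39), (6, Mo, 36), (6, Ned, 39), (6, Ola, 36), (6, Quin, 39), (6, Rae, 36)}
Projecting to bid, mid (32 duplicate(s) eliminated): {(14, 16), (22, 20), (22, 24), (36, 6), (37, 36), (39, 6), (4, 37)}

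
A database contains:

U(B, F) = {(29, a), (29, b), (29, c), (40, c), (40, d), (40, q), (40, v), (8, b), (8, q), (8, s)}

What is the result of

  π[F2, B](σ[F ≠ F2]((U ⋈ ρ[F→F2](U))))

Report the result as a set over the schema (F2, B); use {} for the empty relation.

ρ[F→F2]: schema becomes (B, F2); tuples unchanged.
U ⋈ ρ[F→F2](U) (natural join on B): {(29, a, a), (29, a, b), (29, a, c), (29, b, a), (29, b, b), (29, b, c), (29, c, a), (29, c, b), (29, c, c), (40, c, c), (40, c, d), (40, c, q), (40, c, v), (40, d, c), (40, d, d), (40, d, q), (40, d, v), (40, q, c), (40, q, d), (40, q, q), (40, q, v), (40, v, c), (40, v, d), (40, v, q), (40, v, v), (8, b, b), (8, b, q), (8, b, s), (8, q, b), (8, q, q), (8, q, s), (8, s, b), (8, s, q), (8, s, s)}
Filtering on F ≠ F2 leaves {(29, a, b), (29, a, c), (29, b, a), (29, b, c), (29, c, a), (29, c, b), (40, c, d), (40, c, q), (40, c, v), (40, d, c), (40, d, q), (40, d, v), (40, q, c), (40, q, d), (40, q, v), (40, v, c), (40, v, d), (40, v, q), (8, b, q), (8, b, s), (8, q, b), (8, q, s), (8, s, b), (8, s, q)}.
Projecting to F2, B (14 duplicate(s) eliminated): {(a, 29), (b, 29), (b, 8), (c, 29), (c, 40), (d, 40), (q, 40), (q, 8), (s, 8), (v, 40)}

{(a, 29), (b, 29), (b, 8), (c, 29), (c, 40), (d, 40), (q, 40), (q, 8), (s, 8), (v, 40)}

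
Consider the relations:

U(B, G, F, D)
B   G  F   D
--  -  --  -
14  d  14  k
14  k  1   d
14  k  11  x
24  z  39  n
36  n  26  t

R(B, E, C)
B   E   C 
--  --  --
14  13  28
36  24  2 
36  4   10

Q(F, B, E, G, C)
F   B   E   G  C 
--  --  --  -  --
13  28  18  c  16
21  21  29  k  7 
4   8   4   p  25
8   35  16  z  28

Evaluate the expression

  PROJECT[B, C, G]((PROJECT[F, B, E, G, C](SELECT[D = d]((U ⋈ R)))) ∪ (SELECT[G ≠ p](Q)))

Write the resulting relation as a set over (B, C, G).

U ⋈ R (natural join on B): {(14, d, 14, k, 13, 28), (14, k, 1, d, 13, 28), (14, k, 11, x, 13, 28), (36, n, 26, t, 24, 2), (36, n, 26, t, 4, 10)}
Selection D = d: {(14, k, 1, d, 13, 28)}
π_{F, B, E, G, C} gives {(1, 14, 13, k, 28)}.
Selection G ≠ p: {(13, 28, 18, c, 16), (21, 21, 29, k, 7), (8, 35, 16, z, 28)}
Taking the union: {(1, 14, 13, k, 28), (13, 28, 18, c, 16), (21, 21, 29, k, 7), (8, 35, 16, z, 28)}
π_{B, C, G} gives {(14, 28, k), (21, 7, k), (28, 16, c), (35, 28, z)}.

{(14, 28, k), (21, 7, k), (28, 16, c), (35, 28, z)}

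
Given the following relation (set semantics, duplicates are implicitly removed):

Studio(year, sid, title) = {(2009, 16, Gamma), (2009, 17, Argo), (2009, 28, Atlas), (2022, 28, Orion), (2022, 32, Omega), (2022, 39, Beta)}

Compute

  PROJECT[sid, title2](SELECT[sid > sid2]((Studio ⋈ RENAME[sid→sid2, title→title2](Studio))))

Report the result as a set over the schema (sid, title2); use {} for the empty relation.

ρ[sid→sid2, title→title2]: schema becomes (year, sid2, title2); tuples unchanged.
Joining Studio and RENAME[sid→sid2, title→title2](Studio) on year yields {(2009, 16, Gamma, 16, Gamma), (2009, 16, Gamma, 17, Argo), (2009, 16, Gamma, 28, Atlas), (2009, 17, Argo, 16, Gamma), (2009, 17, Argo, 17, Argo), (2009, 17, Argo, 28, Atlas), (2009, 28, Atlas, 16, Gamma), (2009, 28, Atlas, 17, Argo), (2009, 28, Atlas, 28, Atlas), (2022, 28, Orion, 28, Orion), (2022, 28, Orion, 32, Omega), (2022, 28, Orion, 39, Beta), (2022, 32, Omega, 28, Orion), (2022, 32, Omega, 32, Omega), (2022, 32, Omega, 39, Beta), (2022, 39, Beta, 28, Orion), (2022, 39, Beta, 32, Omega), (2022, 39, Beta, 39, Beta)}.
Filtering on sid > sid2 leaves {(2009, 17, Argo, 16, Gamma), (2009, 28, Atlas, 16, Gamma), (2009, 28, Atlas, 17, Argo), (2022, 32, Omega, 28, Orion), (2022, 39, Beta, 28, Orion), (2022, 39, Beta, 32, Omega)}.
π_{sid, title2} gives {(17, Gamma), (28, Argo), (28, Gamma), (32, Orion), (39, Omega), (39, Orion)}.

{(17, Gamma), (28, Argo), (28, Gamma), (32, Orion), (39, Omega), (39, Orion)}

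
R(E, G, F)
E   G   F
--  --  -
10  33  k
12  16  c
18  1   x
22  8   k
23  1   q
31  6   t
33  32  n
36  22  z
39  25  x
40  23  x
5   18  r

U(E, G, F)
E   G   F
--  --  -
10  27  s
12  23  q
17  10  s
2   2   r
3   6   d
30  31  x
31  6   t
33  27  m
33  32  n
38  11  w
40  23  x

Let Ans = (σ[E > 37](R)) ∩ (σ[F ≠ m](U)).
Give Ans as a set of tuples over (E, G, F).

{(40, 23, x)}

Apply σ_{E > 37}; surviving tuples: {(39, 25, x), (40, 23, x)}
Apply σ_{F ≠ m}; surviving tuples: {(10, 27, s), (12, 23, q), (17, 10, s), (2, 2, r), (3, 6, d), (30, 31, x), (31, 6, t), (33, 32, n), (38, 11, w), (40, 23, x)}
Taking the intersection: {(40, 23, x)}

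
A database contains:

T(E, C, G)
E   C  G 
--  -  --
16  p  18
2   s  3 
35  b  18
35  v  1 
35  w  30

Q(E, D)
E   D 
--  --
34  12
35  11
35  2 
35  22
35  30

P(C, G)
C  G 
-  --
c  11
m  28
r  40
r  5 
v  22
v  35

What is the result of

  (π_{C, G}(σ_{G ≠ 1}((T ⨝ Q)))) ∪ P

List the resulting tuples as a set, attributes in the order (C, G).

Natural join on E: {(35, b, 18, 11), (35, b, 18, 2), (35, b, 18, 22), (35, b, 18, 30), (35, v, 1, 11), (35, v, 1, 2), (35, v, 1, 22), (35, v, 1, 30), (35, w, 30, 11), (35, w, 30, 2), (35, w, 30, 22), (35, w, 30, 30)}
σ[G ≠ 1]: keep tuples satisfying G ≠ 1 → {(35, b, 18, 11), (35, b, 18, 2), (35, b, 18, 22), (35, b, 18, 30), (35, w, 30, 11), (35, w, 30, 2), (35, w, 30, 22), (35, w, 30, 30)}
Keep only column(s) C, G (6 duplicate(s) eliminated): {(b, 18), (w, 30)}
Set union of the two operands is {(b, 18), (c, 11), (m, 28), (r, 40), (r, 5), (v, 22), (v, 35), (w, 30)}.

{(b, 18), (c, 11), (m, 28), (r, 40), (r, 5), (v, 22), (v, 35), (w, 30)}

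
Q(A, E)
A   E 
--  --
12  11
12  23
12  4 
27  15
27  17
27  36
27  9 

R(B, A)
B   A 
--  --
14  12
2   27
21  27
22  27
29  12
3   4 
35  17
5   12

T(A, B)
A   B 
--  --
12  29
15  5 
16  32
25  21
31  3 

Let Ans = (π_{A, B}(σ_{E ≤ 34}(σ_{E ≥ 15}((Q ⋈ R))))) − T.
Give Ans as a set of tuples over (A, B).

{(12, 14), (12, 5), (27, 2), (27, 21), (27, 22)}

Natural join on A: {(12, 11, 14), (12, 11, 29), (12, 11, 5), (12, 23, 14), (12, 23, 29), (12, 23, 5), (12, 4, 14), (12, 4, 29), (12, 4, 5), (27, 15, 2), (27, 15, 21), (27, 15, 22), (27, 17, 2), (27, 17, 21), (27, 17, 22), (27, 36, 2), (27, 36, 21), (27, 36, 22), (27, 9, 2), (27, 9, 21), (27, 9, 22)}
Filtering on E ≥ 15 leaves {(12, 23, 14), (12, 23, 29), (12, 23, 5), (27, 15, 2), (27, 15, 21), (27, 15, 22), (27, 17, 2), (27, 17, 21), (27, 17, 22), (27, 36, 2), (27, 36, 21), (27, 36, 22)}.
Filtering on E ≤ 34 leaves {(12, 23, 14), (12, 23, 29), (12, 23, 5), (27, 15, 2), (27, 15, 21), (27, 15, 22), (27, 17, 2), (27, 17, 21), (27, 17, 22)}.
π[A, B]: project onto (A, B) (3 duplicate(s) eliminated) → {(12, 14), (12, 29), (12, 5), (27, 2), (27, 21), (27, 22)}
Set difference of the two operands is {(12, 14), (12, 5), (27, 2), (27, 21), (27, 22)}.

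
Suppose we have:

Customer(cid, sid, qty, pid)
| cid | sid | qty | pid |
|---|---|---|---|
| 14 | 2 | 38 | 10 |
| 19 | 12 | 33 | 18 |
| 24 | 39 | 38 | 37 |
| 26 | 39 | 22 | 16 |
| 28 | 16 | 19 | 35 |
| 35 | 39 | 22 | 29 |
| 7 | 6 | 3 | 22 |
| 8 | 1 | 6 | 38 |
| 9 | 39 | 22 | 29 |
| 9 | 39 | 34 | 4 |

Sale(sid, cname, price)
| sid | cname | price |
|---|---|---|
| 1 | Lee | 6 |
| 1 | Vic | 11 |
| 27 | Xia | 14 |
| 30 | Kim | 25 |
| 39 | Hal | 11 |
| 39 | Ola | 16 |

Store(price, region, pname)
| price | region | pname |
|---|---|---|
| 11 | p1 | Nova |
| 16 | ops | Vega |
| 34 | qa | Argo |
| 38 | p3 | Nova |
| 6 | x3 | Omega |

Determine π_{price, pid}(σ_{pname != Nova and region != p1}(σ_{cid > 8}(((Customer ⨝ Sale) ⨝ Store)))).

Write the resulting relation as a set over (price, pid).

{(16, 16), (16, 29), (16, 37), (16, 4)}

Joining Customer and Sale on sid yields {(24, 39, 38, 37, Hal, 11), (24, 39, 38, 37, Ola, 16), (26, 39, 22, 16, Hal, 11), (26, 39, 22, 16, Ola, 16), (35, 39, 22, 29, Hal, 11), (35, 39, 22, 29, Ola, 16), (8, 1, 6, 38, Lee, 6), (8, 1, 6, 38, Vic, 11), (9, 39, 22, 29, Hal, 11), (9, 39, 22, 29, Ola, 16), (9, 39, 34, 4, Hal, 11), (9, 39, 34, 4, Ola, 16)}.
Joining (Customer ⨝ Sale) and Store on price yields {(24, 39, 38, 37, Hal, 11, p1, Nova), (24, 39, 38, 37, Ola, 16, ops, Vega), (26, 39, 22, 16, Hal, 11, p1, Nova), (26, 39, 22, 16, Ola, 16, ops, Vega), (35, 39, 22, 29, Hal, 11, p1, Nova), (35, 39, 22, 29, Ola, 16, ops, Vega), (8, 1, 6, 38, Lee, 6, x3, Omega), (8, 1, 6, 38, Vic, 11, p1, Nova), (9, 39, 22, 29, Hal, 11, p1, Nova), (9, 39, 22, 29, Ola, 16, ops, Vega), (9, 39, 34, 4, Hal, 11, p1, Nova), (9, 39, 34, 4, Ola, 16, ops, Vega)}.
Selection cid > 8: {(24, 39, 38, 37, Hal, 11, p1, Nova), (24, 39, 38, 37, Ola, 16, ops, Vega), (26, 39, 22, 16, Hal, 11, p1, Nova), (26, 39, 22, 16, Ola, 16, ops, Vega), (35, 39, 22, 29, Hal, 11, p1, Nova), (35, 39, 22, 29, Ola, 16, ops, Vega), (9, 39, 22, 29, Hal, 11, p1, Nova), (9, 39, 22, 29, Ola, 16, ops, Vega), (9, 39, 34, 4, Hal, 11, p1, Nova), (9, 39, 34, 4, Ola, 16, ops, Vega)}
Selection pname != Nova and region != p1: {(24, 39, 38, 37, Ola, 16, ops, Vega), (26, 39, 22, 16, Ola, 16, ops, Vega), (35, 39, 22, 29, Ola, 16, ops, Vega), (9, 39, 22, 29, Ola, 16, ops, Vega), (9, 39, 34, 4, Ola, 16, ops, Vega)}
π_{price, pid} gives {(16, 16), (16, 29), (16, 37), (16, 4)} (1 duplicate(s) eliminated).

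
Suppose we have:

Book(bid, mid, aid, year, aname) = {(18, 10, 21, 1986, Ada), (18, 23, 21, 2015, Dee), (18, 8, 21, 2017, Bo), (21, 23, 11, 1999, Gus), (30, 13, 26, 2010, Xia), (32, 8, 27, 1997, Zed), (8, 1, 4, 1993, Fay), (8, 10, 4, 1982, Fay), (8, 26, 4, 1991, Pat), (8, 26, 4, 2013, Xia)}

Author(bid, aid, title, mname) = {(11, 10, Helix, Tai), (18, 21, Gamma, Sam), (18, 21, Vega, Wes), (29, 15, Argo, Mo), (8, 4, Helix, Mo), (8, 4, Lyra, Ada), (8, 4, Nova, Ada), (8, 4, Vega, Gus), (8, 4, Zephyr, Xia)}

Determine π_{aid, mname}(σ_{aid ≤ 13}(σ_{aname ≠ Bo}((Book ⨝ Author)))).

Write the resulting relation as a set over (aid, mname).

{(4, Ada), (4, Gus), (4, Mo), (4, Xia)}

Joining Book and Author on bid, aid yields {(18, 10, 21, 1986, Ada, Gamma, Sam), (18, 10, 21, 1986, Ada, Vega, Wes), (18, 23, 21, 2015, Dee, Gamma, Sam), (18, 23, 21, 2015, Dee, Vega, Wes), (18, 8, 21, 2017, Bo, Gamma, Sam), (18, 8, 21, 2017, Bo, Vega, Wes), (8, 1, 4, 1993, Fay, Helix, Mo), (8, 1, 4, 1993, Fay, Lyra, Ada), (8, 1, 4, 1993, Fay, Nova, Ada), (8, 1, 4, 1993, Fay, Vega, Gus), (8, 1, 4, 1993, Fay, Zephyr, Xia), (8, 10, 4, 1982, Fay, Helix, Mo), (8, 10, 4, 1982, Fay, Lyra, Ada), (8, 10, 4, 1982, Fay, Nova, Ada), (8, 10, 4, 1982, Fay, Vega, Gus), (8, 10, 4, 1982, Fay, Zephyr, Xia), (8, 26, 4, 1991, Pat, Helix, Mo), (8, 26, 4, 1991, Pat, Lyra, Ada), (8, 26, 4, 1991, Pat, Nova, Ada), (8, 26, 4, 1991, Pat, Vega, Gus), (8, 26, 4, 1991, Pat, Zephyr, Xia), (8, 26, 4, 2013, Xia, Helix, Mo), (8, 26, 4, 2013, Xia, Lyra, Ada), (8, 26, 4, 2013, Xia, Nova, Ada), (8, 26, 4, 2013, Xia, Vega, Gus), (8, 26, 4, 2013, Xia, Zephyr, Xia)}.
Selection aname ≠ Bo: {(18, 10, 21, 1986, Ada, Gamma, Sam), (18, 10, 21, 1986, Ada, Vega, Wes), (18, 23, 21, 2015, Dee, Gamma, Sam), (18, 23, 21, 2015, Dee, Vega, Wes), (8, 1, 4, 1993, Fay, Helix, Mo), (8, 1, 4, 1993, Fay, Lyra, Ada), (8, 1, 4, 1993, Fay, Nova, Ada), (8, 1, 4, 1993, Fay, Vega, Gus), (8, 1, 4, 1993, Fay, Zephyr, Xia), (8, 10, 4, 1982, Fay, Helix, Mo), (8, 10, 4, 1982, Fay, Lyra, Ada), (8, 10, 4, 1982, Fay, Nova, Ada), (8, 10, 4, 1982, Fay, Vega, Gus), (8, 10, 4, 1982, Fay, Zephyr, Xia), (8, 26, 4, 1991, Pat, Helix, Mo), (8, 26, 4, 1991, Pat, Lyra, Ada), (8, 26, 4, 1991, Pat, Nova, Ada), (8, 26, 4, 1991, Pat, Vega, Gus), (8, 26, 4, 1991, Pat, Zephyr, Xia), (8, 26, 4, 2013, Xia, Helix, Mo), (8, 26, 4, 2013, Xia, Lyra, Ada), (8, 26, 4, 2013, Xia, Nova, Ada), (8, 26, 4, 2013, Xia, Vega, Gus), (8, 26, 4, 2013, Xia, Zephyr, Xia)}
Selection aid ≤ 13: {(8, 1, 4, 1993, Fay, Helix, Mo), (8, 1, 4, 1993, Fay, Lyra, Ada), (8, 1, 4, 1993, Fay, Nova, Ada), (8, 1, 4, 1993, Fay, Vega, Gus), (8, 1, 4, 1993, Fay, Zephyr, Xia), (8, 10, 4, 1982, Fay, Helix, Mo), (8, 10, 4, 1982, Fay, Lyra, Ada), (8, 10, 4, 1982, Fay, Nova, Ada), (8, 10, 4, 1982, Fay, Vega, Gus), (8, 10, 4, 1982, Fay, Zephyr, Xia), (8, 26, 4, 1991, Pat, Helix, Mo), (8, 26, 4, 1991, Pat, Lyra, Ada), (8, 26, 4, 1991, Pat, Nova, Ada), (8, 26, 4, 1991, Pat, Vega, Gus), (8, 26, 4, 1991, Pat, Zephyr, Xia), (8, 26, 4, 2013, Xia, Helix, Mo), (8, 26, 4, 2013, Xia, Lyra, Ada), (8, 26, 4, 2013, Xia, Nova, Ada), (8, 26, 4, 2013, Xia, Vega, Gus), (8, 26, 4, 2013, Xia, Zephyr, Xia)}
Projecting to aid, mname (16 duplicate(s) eliminated): {(4, Ada), (4, Gus), (4, Mo), (4, Xia)}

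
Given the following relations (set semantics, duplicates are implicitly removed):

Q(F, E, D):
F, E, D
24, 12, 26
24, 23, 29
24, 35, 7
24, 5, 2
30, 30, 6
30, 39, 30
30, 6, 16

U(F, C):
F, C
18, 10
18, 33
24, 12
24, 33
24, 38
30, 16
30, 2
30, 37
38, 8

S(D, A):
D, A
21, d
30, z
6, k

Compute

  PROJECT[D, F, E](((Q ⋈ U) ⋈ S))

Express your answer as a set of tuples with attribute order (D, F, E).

Q ⋈ U (natural join on F): {(24, 12, 26, 12), (24, 12, 26, 33), (24, 12, 26, 38), (24, 23, 29, 12), (24, 23, 29, 33), (24, 23, 29, 38), (24, 35, 7, 12), (24, 35, 7, 33), (24, 35, 7, 38), (24, 5, 2, 12), (24, 5, 2, 33), (24, 5, 2, 38), (30, 30, 6, 16), (30, 30, 6, 2), (30, 30, 6, 37), (30, 39, 30, 16), (30, 39, 30, 2), (30, 39, 30, 37), (30, 6, 16, 16), (30, 6, 16, 2), (30, 6, 16, 37)}
(Q ⋈ U) ⋈ S (natural join on D): {(30, 30, 6, 16, k), (30, 30, 6, 2, k), (30, 30, 6, 37, k), (30, 39, 30, 16, z), (30, 39, 30, 2, z), (30, 39, 30, 37, z)}
π_{D, F, E} gives {(30, 30, 39), (6, 30, 30)} (4 duplicate(s) eliminated).

{(30, 30, 39), (6, 30, 30)}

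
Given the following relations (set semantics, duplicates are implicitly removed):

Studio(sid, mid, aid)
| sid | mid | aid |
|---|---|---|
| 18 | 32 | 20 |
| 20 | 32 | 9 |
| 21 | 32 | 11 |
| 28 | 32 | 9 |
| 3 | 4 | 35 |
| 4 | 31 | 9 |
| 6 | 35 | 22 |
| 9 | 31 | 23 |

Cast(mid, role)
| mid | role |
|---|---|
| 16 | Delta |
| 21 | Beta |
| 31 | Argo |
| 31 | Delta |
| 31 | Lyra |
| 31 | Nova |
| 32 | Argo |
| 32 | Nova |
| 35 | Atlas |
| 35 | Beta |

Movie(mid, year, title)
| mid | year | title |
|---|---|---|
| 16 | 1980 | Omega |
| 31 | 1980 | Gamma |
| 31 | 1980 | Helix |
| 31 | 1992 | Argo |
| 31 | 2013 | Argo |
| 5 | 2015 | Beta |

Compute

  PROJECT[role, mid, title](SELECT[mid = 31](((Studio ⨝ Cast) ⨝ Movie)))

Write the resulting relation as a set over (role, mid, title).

{(Argo, 31, Argo), (Argo, 31, Gamma), (Argo, 31, Helix), (Delta, 31, Argo), (Delta, 31, Gamma), (Delta, 31, Helix), (Lyra, 31, Argo), (Lyra, 31, Gamma), (Lyra, 31, Helix), (Nova, 31, Argo), (Nova, 31, Gamma), (Nova, 31, Helix)}

Studio ⋈ Cast (natural join on mid): {(18, 32, 20, Argo), (18, 32, 20, Nova), (20, 32, 9, Argo), (20, 32, 9, Nova), (21, 32, 11, Argo), (21, 32, 11, Nova), (28, 32, 9, Argo), (28, 32, 9, Nova), (4, 31, 9, Argo), (4, 31, 9, Delta), (4, 31, 9, Lyra), (4, 31, 9, Nova), (6, 35, 22, Atlas), (6, 35, 22, Beta), (9, 31, 23, Argo), (9, 31, 23, Delta), (9, 31, 23, Lyra), (9, 31, 23, Nova)}
(Studio ⨝ Cast) ⋈ Movie (natural join on mid): {(4, 31, 9, Argo, 1980, Gamma), (4, 31, 9, Argo, 1980, Helix), (4, 31, 9, Argo, 1992, Argo), (4, 31, 9, Argo, 2013, Argo), (4, 31, 9, Delta, 1980, Gamma), (4, 31, 9, Delta, 1980, Helix), (4, 31, 9, Delta, 1992, Argo), (4, 31, 9, Delta, 2013, Argo), (4, 31, 9, Lyra, 1980, Gamma), (4, 31, 9, Lyra, 1980, Helix), (4, 31, 9, Lyra, 1992, Argo), (4, 31, 9, Lyra, 2013, Argo), (4, 31, 9, Nova, 1980, Gamma), (4, 31, 9, Nova, 1980, Helix), (4, 31, 9, Nova, 1992, Argo), (4, 31, 9, Nova, 2013, Argo), (9, 31, 23, Argo, 1980, Gamma), (9, 31, 23, Argo, 1980, Helix), (9, 31, 23, Argo, 1992, Argo), (9, 31, 23, Argo, 2013, Argo), (9, 31, 23, Delta, 1980, Gamma), (9, 31, 23, Delta, 1980, Helix), (9, 31, 23, Delta, 1992, Argo), (9, 31, 23, Delta, 2013, Argo), (9, 31, 23, Lyra, 1980, Gamma), (9, 31, 23, Lyra, 1980, Helix), (9, 31, 23, Lyra, 1992, Argo), (9, 31, 23, Lyra, 2013, Argo), (9, 31, 23, Nova, 1980, Gamma), (9, 31, 23, Nova, 1980, Helix), (9, 31, 23, Nova, 1992, Argo), (9, 31, 23, Nova, 2013, Argo)}
Filtering on mid = 31 leaves {(4, 31, 9, Argo, 1980, Gamma), (4, 31, 9, Argo, 1980, Helix), (4, 31, 9, Argo, 1992, Argo), (4, 31, 9, Argo, 2013, Argo), (4, 31, 9, Delta, 1980, Gamma), (4, 31, 9, Delta, 1980, Helix), (4, 31, 9, Delta, 1992, Argo), (4, 31, 9, Delta, 2013, Argo), (4, 31, 9, Lyra, 1980, Gamma), (4, 31, 9, Lyra, 1980, Helix), (4, 31, 9, Lyra, 1992, Argo), (4, 31, 9, Lyra, 2013, Argo), (4, 31, 9, Nova, 1980, Gamma), (4, 31, 9, Nova, 1980, Helix), (4, 31, 9, Nova, 1992, Argo), (4, 31, 9, Nova, 2013, Argo), (9, 31, 23, Argo, 1980, Gamma), (9, 31, 23, Argo, 1980, Helix), (9, 31, 23, Argo, 1992, Argo), (9, 31, 23, Argo, 2013, Argo), (9, 31, 23, Delta, 1980, Gamma), (9, 31, 23, Delta, 1980, Helix), (9, 31, 23, Delta, 1992, Argo), (9, 31, 23, Delta, 2013, Argo), (9, 31, 23, Lyra, 1980, Gamma), (9, 31, 23, Lyra, 1980, Helix), (9, 31, 23, Lyra, 1992, Argo), (9, 31, 23, Lyra, 2013, Argo), (9, 31, 23, Nova, 1980, Gamma), (9, 31, 23, Nova, 1980, Helix), (9, 31, 23, Nova, 1992, Argo), (9, 31, 23, Nova, 2013, Argo)}.
π_{role, mid, title} gives {(Argo, 31, Argo), (Argo, 31, Gamma), (Argo, 31, Helix), (Delta, 31, Argo), (Delta, 31, Gamma), (Delta, 31, Helix), (Lyra, 31, Argo), (Lyra, 31, Gamma), (Lyra, 31, Helix), (Nova, 31, Argo), (Nova, 31, Gamma), (Nova, 31, Helix)} (20 duplicate(s) eliminated).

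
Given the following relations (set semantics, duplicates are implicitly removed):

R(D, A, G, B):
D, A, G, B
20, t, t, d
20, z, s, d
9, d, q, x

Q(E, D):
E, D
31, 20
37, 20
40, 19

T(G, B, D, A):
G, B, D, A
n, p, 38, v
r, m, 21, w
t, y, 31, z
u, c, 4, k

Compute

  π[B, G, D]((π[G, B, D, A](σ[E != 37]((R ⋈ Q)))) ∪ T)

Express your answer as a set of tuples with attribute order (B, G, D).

{(c, u, 4), (d, s, 20), (d, t, 20), (m, r, 21), (p, n, 38), (y, t, 31)}

Natural join on D: {(20, t, t, d, 31), (20, t, t, d, 37), (20, z, s, d, 31), (20, z, s, d, 37)}
Selection E != 37: {(20, t, t, d, 31), (20, z, s, d, 31)}
π[G, B, D, A]: project onto (G, B, D, A) → {(s, d, 20, z), (t, d, 20, t)}
Set union of the two operands is {(n, p, 38, v), (r, m, 21, w), (s, d, 20, z), (t, d, 20, t), (t, y, 31, z), (u, c, 4, k)}.
π[B, G, D]: project onto (B, G, D) → {(c, u, 4), (d, s, 20), (d, t, 20), (m, r, 21), (p, n, 38), (y, t, 31)}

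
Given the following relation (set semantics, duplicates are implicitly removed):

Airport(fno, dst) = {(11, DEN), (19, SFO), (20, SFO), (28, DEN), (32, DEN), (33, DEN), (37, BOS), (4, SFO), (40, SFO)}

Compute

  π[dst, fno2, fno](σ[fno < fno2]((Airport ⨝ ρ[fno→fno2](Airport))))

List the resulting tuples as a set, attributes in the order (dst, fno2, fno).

{(DEN, 28, 11), (DEN, 32, 11), (DEN, 32, 28), (DEN, 33, 11), (DEN, 33, 28), (DEN, 33, 32), (SFO, 19, 4), (SFO, 20, 19), (SFO, 20, 4), (SFO, 40, 19), (SFO, 40, 20), (SFO, 40, 4)}

ρ[fno→fno2]: schema becomes (fno2, dst); tuples unchanged.
Natural join on dst: {(11, DEN, 11), (11, DEN, 28), (11, DEN, 32), (11, DEN, 33), (19, SFO, 19), (19, SFO, 20), (19, SFO, 4), (19, SFO, 40), (20, SFO, 19), (20, SFO, 20), (20, SFO, 4), (20, SFO, 40), (28, DEN, 11), (28, DEN, 28), (28, DEN, 32), (28, DEN, 33), (32, DEN, 11), (32, DEN, 28), (32, DEN, 32), (32, DEN, 33), (33, DEN, 11), (33, DEN, 28), (33, DEN, 32), (33, DEN, 33), (37, BOS, 37), (4, SFO, 19), (4, SFO, 20), (4, SFO, 4), (4, SFO, 40), (40, SFO, 19), (40, SFO, 20), (40, SFO, 4), (40, SFO, 40)}
Filtering on fno < fno2 leaves {(11, DEN, 28), (11, DEN, 32), (11, DEN, 33), (19, SFO, 20), (19, SFO, 40), (20, SFO, 40), (28, DEN, 32), (28, DEN, 33), (32, DEN, 33), (4, SFO, 19), (4, SFO, 20), (4, SFO, 40)}.
π[dst, fno2, fno]: project onto (dst, fno2, fno) → {(DEN, 28, 11), (DEN, 32, 11), (DEN, 32, 28), (DEN, 33, 11), (DEN, 33, 28), (DEN, 33, 32), (SFO, 19, 4), (SFO, 20, 19), (SFO, 20, 4), (SFO, 40, 19), (SFO, 40, 20), (SFO, 40, 4)}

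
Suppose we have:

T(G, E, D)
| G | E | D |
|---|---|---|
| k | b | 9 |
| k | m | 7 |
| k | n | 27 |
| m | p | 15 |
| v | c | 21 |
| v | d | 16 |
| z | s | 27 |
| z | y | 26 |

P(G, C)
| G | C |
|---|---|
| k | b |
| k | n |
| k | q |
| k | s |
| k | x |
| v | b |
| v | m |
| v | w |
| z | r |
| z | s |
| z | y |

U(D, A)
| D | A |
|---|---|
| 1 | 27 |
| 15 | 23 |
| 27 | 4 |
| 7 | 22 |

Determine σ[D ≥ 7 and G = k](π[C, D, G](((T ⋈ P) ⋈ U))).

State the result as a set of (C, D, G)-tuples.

{(b, 27, k), (b, 7, k), (n, 27, k), (n, 7, k), (q, 27, k), (q, 7, k), (s, 27, k), (s, 7, k), (x, 27, k), (x, 7, k)}

T ⋈ P (natural join on G): {(k, b, 9, b), (k, b, 9, n), (k, b, 9, q), (k, b, 9, s), (k, b, 9, x), (k, m, 7, b), (k, m, 7, n), (k, m, 7, q), (k, m, 7, s), (k, m, 7, x), (k, n, 27, b), (k, n, 27, n), (k, n, 27, q), (k, n, 27, s), (k, n, 27, x), (v, c, 21, b), (v, c, 21, m), (v, c, 21, w), (v, d, 16, b), (v, d, 16, m), (v, d, 16, w), (z, s, 27, r), (z, s, 27, s), (z, s, 27, y), (z, y, 26, r), (z, y, 26, s), (z, y, 26, y)}
(T ⋈ P) ⋈ U (natural join on D): {(k, m, 7, b, 22), (k, m, 7, n, 22), (k, m, 7, q, 22), (k, m, 7, s, 22), (k, m, 7, x, 22), (k, n, 27, b, 4), (k, n, 27, n, 4), (k, n, 27, q, 4), (k, n, 27, s, 4), (k, n, 27, x, 4), (z, s, 27, r, 4), (z, s, 27, s, 4), (z, s, 27, y, 4)}
π_{C, D, G} gives {(b, 27, k), (b, 7, k), (n, 27, k), (n, 7, k), (q, 27, k), (q, 7, k), (r, 27, z), (s, 27, k), (s, 27, z), (s, 7, k), (x, 27, k), (x, 7, k), (y, 27, z)}.
Filtering on D ≥ 7 and G = k leaves {(b, 27, k), (b, 7, k), (n, 27, k), (n, 7, k), (q, 27, k), (q, 7, k), (s, 27, k), (s, 7, k), (x, 27, k), (x, 7, k)}.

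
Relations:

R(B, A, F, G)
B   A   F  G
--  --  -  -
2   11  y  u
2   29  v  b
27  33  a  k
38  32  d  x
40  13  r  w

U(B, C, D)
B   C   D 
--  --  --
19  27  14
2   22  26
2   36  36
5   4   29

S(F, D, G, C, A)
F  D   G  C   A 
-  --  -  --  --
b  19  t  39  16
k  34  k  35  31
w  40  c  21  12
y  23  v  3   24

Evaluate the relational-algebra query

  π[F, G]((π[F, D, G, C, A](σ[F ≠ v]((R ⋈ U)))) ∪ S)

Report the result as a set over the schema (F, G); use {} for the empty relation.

Joining R and U on B yields {(2, 11, y, u, 22, 26), (2, 11, y, u, 36, 36), (2, 29, v, b, 22, 26), (2, 29, v, b, 36, 36)}.
Selection F ≠ v: {(2, 11, y, u, 22, 26), (2, 11, y, u, 36, 36)}
Projecting to F, D, G, C, A: {(y, 26, u, 22, 11), (y, 36, u, 36, 11)}
Taking the union: {(b, 19, t, 39, 16), (k, 34, k, 35, 31), (w, 40, c, 21, 12), (y, 23, v, 3, 24), (y, 26, u, 22, 11), (y, 36, u, 36, 11)}
Projecting to F, G (1 duplicate(s) eliminated): {(b, t), (k, k), (w, c), (y, u), (y, v)}

{(b, t), (k, k), (w, c), (y, u), (y, v)}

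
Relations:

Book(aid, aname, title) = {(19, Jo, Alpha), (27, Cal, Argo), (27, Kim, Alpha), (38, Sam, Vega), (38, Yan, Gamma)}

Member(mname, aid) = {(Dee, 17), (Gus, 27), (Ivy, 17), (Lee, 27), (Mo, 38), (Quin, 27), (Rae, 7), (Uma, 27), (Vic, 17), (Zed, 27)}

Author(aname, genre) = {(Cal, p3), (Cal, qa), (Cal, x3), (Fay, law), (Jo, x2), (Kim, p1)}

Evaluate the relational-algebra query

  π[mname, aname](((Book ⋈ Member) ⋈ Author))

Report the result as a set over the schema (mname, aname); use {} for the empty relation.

Book ⋈ Member (natural join on aid): {(27, Cal, Argo, Gus), (27, Cal, Argo, Lee), (27, Cal, Argo, Quin), (27, Cal, Argo, Uma), (27, Cal, Argo, Zed), (27, Kim, Alpha, Gus), (27, Kim, Alpha, Lee), (27, Kim, Alpha, Quin), (27, Kim, Alpha, Uma), (27, Kim, Alpha, Zed), (38, Sam, Vega, Mo), (38, Yan, Gamma, Mo)}
(Book ⋈ Member) ⋈ Author (natural join on aname): {(27, Cal, Argo, Gus, p3), (27, Cal, Argo, Gus, qa), (27, Cal, Argo, Gus, x3), (27, Cal, Argo, Lee, p3), (27, Cal, Argo, Lee, qa), (27, Cal, Argo, Lee, x3), (27, Cal, Argo, Quin, p3), (27, Cal, Argo, Quin, qa), (27, Cal, Argo, Quin, x3), (27, Cal, Argo, Uma, p3), (27, Cal, Argo, Uma, qa), (27, Cal, Argo, Uma, x3), (27, Cal, Argo, Zed, p3), (27, Cal, Argo, Zed, qa), (27, Cal, Argo, Zed, x3), (27, Kim, Alpha, Gus, p1), (27, Kim, Alpha, Lee, p1), (27, Kim, Alpha, Quin, p1), (27, Kim, Alpha, Uma, p1), (27, Kim, Alpha, Zed, p1)}
Keep only column(s) mname, aname (10 duplicate(s) eliminated): {(Gus, Cal), (Gus, Kim), (Lee, Cal), (Lee, Kim), (Quin, Cal), (Quin, Kim), (Uma, Cal), (Uma, Kim), (Zed, Cal), (Zed, Kim)}

{(Gus, Cal), (Gus, Kim), (Lee, Cal), (Lee, Kim), (Quin, Cal), (Quin, Kim), (Uma, Cal), (Uma, Kim), (Zed, Cal), (Zed, Kim)}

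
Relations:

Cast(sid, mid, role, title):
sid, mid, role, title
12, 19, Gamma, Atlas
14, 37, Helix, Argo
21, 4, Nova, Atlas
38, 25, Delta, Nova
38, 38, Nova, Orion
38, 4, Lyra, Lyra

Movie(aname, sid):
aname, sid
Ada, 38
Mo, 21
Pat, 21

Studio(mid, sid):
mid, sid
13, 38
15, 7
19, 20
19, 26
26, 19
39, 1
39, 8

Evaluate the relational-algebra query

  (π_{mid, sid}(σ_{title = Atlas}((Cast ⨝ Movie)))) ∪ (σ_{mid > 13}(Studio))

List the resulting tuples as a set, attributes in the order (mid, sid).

Natural join on sid: {(21, 4, Nova, Atlas, Mo), (21, 4, Nova, Atlas, Pat), (38, 25, Delta, Nova, Ada), (38, 38, Nova, Orion, Ada), (38, 4, Lyra, Lyra, Ada)}
Filtering on title = Atlas leaves {(21, 4, Nova, Atlas, Mo), (21, 4, Nova, Atlas, Pat)}.
Keep only column(s) mid, sid (1 duplicate(s) eliminated): {(4, 21)}
Filtering on mid > 13 leaves {(15, 7), (19, 20), (19, 26), (26, 19), (39, 1), (39, 8)}.
Set union of the two operands is {(15, 7), (19, 20), (19, 26), (26, 19), (39, 1), (39, 8), (4, 21)}.

{(15, 7), (19, 20), (19, 26), (26, 19), (39, 1), (39, 8), (4, 21)}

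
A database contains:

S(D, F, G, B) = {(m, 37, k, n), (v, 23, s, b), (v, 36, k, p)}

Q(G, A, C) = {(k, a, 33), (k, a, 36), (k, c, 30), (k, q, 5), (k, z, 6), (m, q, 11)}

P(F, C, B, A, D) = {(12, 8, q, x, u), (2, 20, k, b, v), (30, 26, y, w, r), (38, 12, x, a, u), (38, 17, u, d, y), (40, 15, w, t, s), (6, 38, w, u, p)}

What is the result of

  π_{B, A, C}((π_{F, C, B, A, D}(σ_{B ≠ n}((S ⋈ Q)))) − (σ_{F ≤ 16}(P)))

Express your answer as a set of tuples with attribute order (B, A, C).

{(p, a, 33), (p, a, 36), (p, c, 30), (p, q, 5), (p, z, 6)}

S ⋈ Q (natural join on G): {(m, 37, k, n, a, 33), (m, 37, k, n, a, 36), (m, 37, k, n, c, 30), (m, 37, k, n, q, 5), (m, 37, k, n, z, 6), (v, 36, k, p, a, 33), (v, 36, k, p, a, 36), (v, 36, k, p, c, 30), (v, 36, k, p, q, 5), (v, 36, k, p, z, 6)}
Selection B ≠ n: {(v, 36, k, p, a, 33), (v, 36, k, p, a, 36), (v, 36, k, p, c, 30), (v, 36, k, p, q, 5), (v, 36, k, p, z, 6)}
Projecting to F, C, B, A, D: {(36, 30, p, c, v), (36, 33, p, a, v), (36, 36, p, a, v), (36, 5, p, q, v), (36, 6, p, z, v)}
Selection F ≤ 16: {(12, 8, q, x, u), (2, 20, k, b, v), (6, 38, w, u, p)}
Difference: {(36, 30, p, c, v), (36, 33, p, a, v), (36, 36, p, a, v), (36, 5, p, q, v), (36, 6, p, z, v)} with {(12, 8, q, x, u), (2, 20, k, b, v), (6, 38, w, u, p)} → {(36, 30, p, c, v), (36, 33, p, a, v), (36, 36, p, a, v), (36, 5, p, q, v), (36, 6, p, z, v)}
Projecting to B, A, C: {(p, a, 33), (p, a, 36), (p, c, 30), (p, q, 5), (p, z, 6)}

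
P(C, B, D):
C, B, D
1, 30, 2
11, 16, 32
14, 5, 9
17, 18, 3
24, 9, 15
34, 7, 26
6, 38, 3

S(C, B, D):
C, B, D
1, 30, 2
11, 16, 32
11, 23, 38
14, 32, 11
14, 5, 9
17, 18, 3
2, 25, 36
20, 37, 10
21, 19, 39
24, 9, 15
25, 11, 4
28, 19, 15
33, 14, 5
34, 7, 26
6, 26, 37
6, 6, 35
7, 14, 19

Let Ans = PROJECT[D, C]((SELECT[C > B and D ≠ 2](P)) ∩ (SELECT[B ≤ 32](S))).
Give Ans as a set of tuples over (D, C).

{(15, 24), (26, 34), (9, 14)}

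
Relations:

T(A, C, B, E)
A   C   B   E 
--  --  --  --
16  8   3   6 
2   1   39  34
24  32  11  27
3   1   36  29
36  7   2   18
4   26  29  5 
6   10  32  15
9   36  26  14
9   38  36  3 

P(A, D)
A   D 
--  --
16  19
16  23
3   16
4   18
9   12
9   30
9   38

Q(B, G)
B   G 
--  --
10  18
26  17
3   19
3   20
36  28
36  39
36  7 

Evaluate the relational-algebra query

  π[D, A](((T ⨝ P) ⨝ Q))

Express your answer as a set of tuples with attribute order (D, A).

T ⋈ P (natural join on A): {(16, 8, 3, 6, 19), (16, 8, 3, 6, 23), (3, 1, 36, 29, 16), (4, 26, 29, 5, 18), (9, 36, 26, 14, 12), (9, 36, 26, 14, 30), (9, 36, 26, 14, 38), (9, 38, 36, 3, 12), (9, 38, 36, 3, 30), (9, 38, 36, 3, 38)}
(T ⨝ P) ⋈ Q (natural join on B): {(16, 8, 3, 6, 19, 19), (16, 8, 3, 6, 19, 20), (16, 8, 3, 6, 23, 19), (16, 8, 3, 6, 23, 20), (3, 1, 36, 29, 16, 28), (3, 1, 36, 29, 16, 39), (3, 1, 36, 29, 16, 7), (9, 36, 26, 14, 12, 17), (9, 36, 26, 14, 30, 17), (9, 36, 26, 14, 38, 17), (9, 38, 36, 3, 12, 28), (9, 38, 36, 3, 12, 39), (9, 38, 36, 3, 12, 7), (9, 38, 36, 3, 30, 28), (9, 38, 36, 3, 30, 39), (9, 38, 36, 3, 30, 7), (9, 38, 36, 3, 38, 28), (9, 38, 36, 3, 38, 39), (9, 38, 36, 3, 38, 7)}
Keep only column(s) D, A (13 duplicate(s) eliminated): {(12, 9), (16, 3), (19, 16), (23, 16), (30, 9), (38, 9)}

{(12, 9), (16, 3), (19, 16), (23, 16), (30, 9), (38, 9)}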